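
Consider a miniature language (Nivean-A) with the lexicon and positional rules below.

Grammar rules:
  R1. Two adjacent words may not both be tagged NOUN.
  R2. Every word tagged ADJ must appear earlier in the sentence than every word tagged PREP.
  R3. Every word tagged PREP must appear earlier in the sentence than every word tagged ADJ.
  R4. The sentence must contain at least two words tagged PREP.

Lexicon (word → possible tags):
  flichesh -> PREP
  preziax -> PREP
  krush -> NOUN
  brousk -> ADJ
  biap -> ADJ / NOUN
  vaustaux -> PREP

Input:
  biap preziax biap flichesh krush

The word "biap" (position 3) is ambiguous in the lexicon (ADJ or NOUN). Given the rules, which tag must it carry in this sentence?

Candidates per position — 1:biap {ADJ,NOUN}; 2:preziax {PREP}; 3:biap {ADJ,NOUN}; 4:flichesh {PREP}; 5:krush {NOUN}.
Word 1 cannot be ADJ — rule 3 would then fail for every completion. It is NOUN.
Word 3 cannot be ADJ — rule 2 would then fail for every completion. It is NOUN.
The unique satisfying tagging is: NOUN PREP NOUN PREP NOUN.
Rule-by-rule: rule 1 ✓; rule 2 ✓; rule 3 ✓; rule 4 ✓.

NOUN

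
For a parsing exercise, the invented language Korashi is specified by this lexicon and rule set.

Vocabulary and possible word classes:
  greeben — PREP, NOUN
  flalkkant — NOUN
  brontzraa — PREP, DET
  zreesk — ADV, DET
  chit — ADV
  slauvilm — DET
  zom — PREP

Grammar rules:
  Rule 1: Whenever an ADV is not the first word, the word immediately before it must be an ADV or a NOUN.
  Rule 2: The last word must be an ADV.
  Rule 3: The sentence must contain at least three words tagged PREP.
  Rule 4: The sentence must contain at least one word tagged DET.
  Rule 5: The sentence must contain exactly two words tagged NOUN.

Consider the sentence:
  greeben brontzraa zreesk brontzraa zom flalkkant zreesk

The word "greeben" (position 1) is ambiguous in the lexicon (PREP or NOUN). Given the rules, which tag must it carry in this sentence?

NOUN

Candidates per position — 1:greeben {PREP,NOUN}; 2:brontzraa {PREP,DET}; 3:zreesk {ADV,DET}; 4:brontzraa {PREP,DET}; 5:zom {PREP}; 6:flalkkant {NOUN}; 7:zreesk {ADV,DET}.
Position 1: tagging it PREP would leave rule 5 unsatisfiable, so it must be NOUN.
Position 2: tagging it DET would leave rule 3 unsatisfiable, so it must be PREP.
Position 3: tagging it ADV would leave rule 1 unsatisfiable, so it must be DET.
Position 4: tagging it DET would leave rule 3 unsatisfiable, so it must be PREP.
Position 7: tagging it DET would leave rule 2 unsatisfiable, so it must be ADV.
That leaves exactly one tagging: NOUN PREP DET PREP PREP NOUN ADV.
Verifying each rule — rule 1 satisfied; rule 2 satisfied; rule 3 satisfied; rule 4 satisfied; rule 5 satisfied.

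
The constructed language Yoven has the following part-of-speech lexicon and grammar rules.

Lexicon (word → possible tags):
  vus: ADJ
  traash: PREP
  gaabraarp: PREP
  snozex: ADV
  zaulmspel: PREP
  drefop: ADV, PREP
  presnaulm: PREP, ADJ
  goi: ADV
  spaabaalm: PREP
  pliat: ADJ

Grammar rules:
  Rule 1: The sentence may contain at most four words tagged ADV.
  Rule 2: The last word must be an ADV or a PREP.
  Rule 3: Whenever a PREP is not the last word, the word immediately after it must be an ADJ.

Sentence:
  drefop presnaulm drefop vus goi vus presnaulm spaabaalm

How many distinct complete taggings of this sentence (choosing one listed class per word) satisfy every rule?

Candidates per position — 1:drefop {ADV,PREP}; 2:presnaulm {PREP,ADJ}; 3:drefop {ADV,PREP}; 4:vus {ADJ}; 5:goi {ADV}; 6:vus {ADJ}; 7:presnaulm {PREP,ADJ}; 8:spaabaalm {PREP}.
There are 16 candidate sequences in total.
The sequences that satisfy every rule: ADV ADJ ADV ADJ ADV ADJ ADJ PREP; ADV ADJ PREP ADJ ADV ADJ ADJ PREP; PREP ADJ ADV ADJ ADV ADJ ADJ PREP; PREP ADJ PREP ADJ ADV ADJ ADJ PREP.
Count = 4.

4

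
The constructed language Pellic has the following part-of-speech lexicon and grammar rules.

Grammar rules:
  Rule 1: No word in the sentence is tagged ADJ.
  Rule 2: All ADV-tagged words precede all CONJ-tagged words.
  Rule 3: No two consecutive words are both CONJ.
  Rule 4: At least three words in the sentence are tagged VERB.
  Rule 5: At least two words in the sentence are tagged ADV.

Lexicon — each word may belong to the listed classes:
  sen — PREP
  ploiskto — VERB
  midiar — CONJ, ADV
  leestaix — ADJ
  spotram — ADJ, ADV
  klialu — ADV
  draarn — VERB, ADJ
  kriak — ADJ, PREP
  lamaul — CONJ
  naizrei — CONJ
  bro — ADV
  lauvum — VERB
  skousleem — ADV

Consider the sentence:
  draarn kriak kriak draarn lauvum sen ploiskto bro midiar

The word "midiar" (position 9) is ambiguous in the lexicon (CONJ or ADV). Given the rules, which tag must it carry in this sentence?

ADV

Candidates per position — 1:draarn {VERB,ADJ}; 2:kriak {ADJ,PREP}; 3:kriak {ADJ,PREP}; 4:draarn {VERB,ADJ}; 5:lauvum {VERB}; 6:sen {PREP}; 7:ploiskto {VERB}; 8:bro {ADV}; 9:midiar {CONJ,ADV}.
If word 1 were ADJ, no tagging could satisfy rule 1; so word 1 is VERB.
If word 2 were ADJ, no tagging could satisfy rule 1; so word 2 is PREP.
If word 3 were ADJ, no tagging could satisfy rule 1; so word 3 is PREP.
If word 4 were ADJ, no tagging could satisfy rule 1; so word 4 is VERB.
If word 9 were CONJ, no tagging could satisfy rule 5; so word 9 is ADV.
The unique satisfying tagging is: VERB PREP PREP VERB VERB PREP VERB ADV ADV.
Check: rule 1 satisfied; rule 2 satisfied; rule 3 satisfied; rule 4 satisfied; rule 5 satisfied.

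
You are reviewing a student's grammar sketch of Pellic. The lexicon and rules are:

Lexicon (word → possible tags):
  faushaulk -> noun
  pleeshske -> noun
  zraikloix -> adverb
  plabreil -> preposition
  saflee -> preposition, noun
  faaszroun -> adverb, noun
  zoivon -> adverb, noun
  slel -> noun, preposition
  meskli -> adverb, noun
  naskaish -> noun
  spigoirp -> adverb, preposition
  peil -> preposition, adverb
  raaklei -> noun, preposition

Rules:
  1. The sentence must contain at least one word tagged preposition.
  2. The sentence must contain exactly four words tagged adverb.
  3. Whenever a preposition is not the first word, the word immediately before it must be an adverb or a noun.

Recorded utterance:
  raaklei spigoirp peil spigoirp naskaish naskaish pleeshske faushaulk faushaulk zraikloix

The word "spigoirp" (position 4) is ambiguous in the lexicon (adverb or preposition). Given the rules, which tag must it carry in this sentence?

adverb

Candidates per position — 1:raaklei {noun,preposition}; 2:spigoirp {adverb,preposition}; 3:peil {preposition,adverb}; 4:spigoirp {adverb,preposition}; 5:naskaish {noun}; 6:naskaish {noun}; 7:pleeshske {noun}; 8:faushaulk {noun}; 9:faushaulk {noun}; 10:zraikloix {adverb}.
Position 2: tagging it preposition would leave rule 2 unsatisfiable, so it must be adverb.
Position 3: tagging it preposition would leave rule 2 unsatisfiable, so it must be adverb.
Position 4: tagging it preposition would leave rule 2 unsatisfiable, so it must be adverb.
Position 1: tagging it noun would leave rule 1 unsatisfiable, so it must be preposition.
The only consistent sequence is: preposition adverb adverb adverb noun noun noun noun noun adverb.
Rule-by-rule: rule 1 satisfied; rule 2 satisfied; rule 3 satisfied.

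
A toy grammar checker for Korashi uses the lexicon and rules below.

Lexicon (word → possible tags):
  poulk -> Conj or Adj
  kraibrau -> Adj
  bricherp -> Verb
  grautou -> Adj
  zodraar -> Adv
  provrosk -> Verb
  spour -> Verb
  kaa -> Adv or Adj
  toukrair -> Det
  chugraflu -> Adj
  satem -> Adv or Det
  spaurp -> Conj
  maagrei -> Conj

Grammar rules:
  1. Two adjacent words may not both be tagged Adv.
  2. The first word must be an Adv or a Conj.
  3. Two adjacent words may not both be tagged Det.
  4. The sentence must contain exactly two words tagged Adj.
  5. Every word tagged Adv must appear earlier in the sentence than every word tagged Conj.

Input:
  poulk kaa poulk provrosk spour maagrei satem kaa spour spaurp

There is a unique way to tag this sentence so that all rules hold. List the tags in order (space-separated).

Conj Adj Conj Verb Verb Conj Det Adj Verb Conj

Candidates per position — 1:poulk {Conj,Adj}; 2:kaa {Adv,Adj}; 3:poulk {Conj,Adj}; 4:provrosk {Verb}; 5:spour {Verb}; 6:maagrei {Conj}; 7:satem {Adv,Det}; 8:kaa {Adv,Adj}; 9:spour {Verb}; 10:spaurp {Conj}.
If word 1 were Adj, no tagging could satisfy rule 2; so word 1 is Conj.
If word 2 were Adv, no tagging could satisfy rule 5; so word 2 is Adj.
If word 7 were Adv, no tagging could satisfy rule 5; so word 7 is Det.
If word 8 were Adv, no tagging could satisfy rule 5; so word 8 is Adj.
If word 3 were Adj, no tagging could satisfy rule 4; so word 3 is Conj.
That leaves exactly one tagging: Conj Adj Conj Verb Verb Conj Det Adj Verb Conj.
Check: rule 1 satisfied; rule 2 satisfied; rule 3 satisfied; rule 4 satisfied; rule 5 satisfied.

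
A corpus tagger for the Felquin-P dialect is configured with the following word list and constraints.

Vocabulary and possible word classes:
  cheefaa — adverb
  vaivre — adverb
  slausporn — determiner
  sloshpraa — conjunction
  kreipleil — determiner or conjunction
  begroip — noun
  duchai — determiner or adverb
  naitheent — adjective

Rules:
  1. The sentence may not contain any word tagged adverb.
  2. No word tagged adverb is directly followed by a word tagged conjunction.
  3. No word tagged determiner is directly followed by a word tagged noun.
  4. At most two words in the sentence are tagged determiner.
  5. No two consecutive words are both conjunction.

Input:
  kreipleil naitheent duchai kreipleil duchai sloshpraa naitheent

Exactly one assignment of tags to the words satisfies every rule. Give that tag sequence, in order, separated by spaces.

Candidates per position — 1:kreipleil {determiner,conjunction}; 2:naitheent {adjective}; 3:duchai {determiner,adverb}; 4:kreipleil {determiner,conjunction}; 5:duchai {determiner,adverb}; 6:sloshpraa {conjunction}; 7:naitheent {adjective}.
Position 3: adverb is ruled out by rule 1; that leaves determiner.
Position 5: adverb is ruled out by rule 1; that leaves determiner.
Position 1: determiner is ruled out by rule 4; that leaves conjunction.
Position 4: determiner is ruled out by rule 4; that leaves conjunction.
So the tagging must be: conjunction adjective determiner conjunction determiner conjunction adjective.
Check: rule 1 holds; rule 2 holds; rule 3 holds; rule 4 holds; rule 5 holds.

conjunction adjective determiner conjunction determiner conjunction adjective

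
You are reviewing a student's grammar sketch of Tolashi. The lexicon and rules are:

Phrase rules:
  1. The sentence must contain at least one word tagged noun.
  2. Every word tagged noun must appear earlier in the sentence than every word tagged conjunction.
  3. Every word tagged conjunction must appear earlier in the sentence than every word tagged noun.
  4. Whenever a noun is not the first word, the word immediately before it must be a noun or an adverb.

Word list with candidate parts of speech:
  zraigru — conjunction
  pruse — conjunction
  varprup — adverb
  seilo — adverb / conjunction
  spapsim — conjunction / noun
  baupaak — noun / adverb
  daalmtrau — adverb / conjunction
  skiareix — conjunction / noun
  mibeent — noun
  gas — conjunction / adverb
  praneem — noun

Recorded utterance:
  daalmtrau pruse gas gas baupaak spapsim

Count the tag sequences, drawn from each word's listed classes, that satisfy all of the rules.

Candidates per position — 1:daalmtrau {adverb,conjunction}; 2:pruse {conjunction}; 3:gas {conjunction,adverb}; 4:gas {conjunction,adverb}; 5:baupaak {noun,adverb}; 6:spapsim {conjunction,noun}.
There are 32 candidate sequences in total.
Every candidate sequence violates at least one rule; no consistent tagging exists.
Count = 0.

0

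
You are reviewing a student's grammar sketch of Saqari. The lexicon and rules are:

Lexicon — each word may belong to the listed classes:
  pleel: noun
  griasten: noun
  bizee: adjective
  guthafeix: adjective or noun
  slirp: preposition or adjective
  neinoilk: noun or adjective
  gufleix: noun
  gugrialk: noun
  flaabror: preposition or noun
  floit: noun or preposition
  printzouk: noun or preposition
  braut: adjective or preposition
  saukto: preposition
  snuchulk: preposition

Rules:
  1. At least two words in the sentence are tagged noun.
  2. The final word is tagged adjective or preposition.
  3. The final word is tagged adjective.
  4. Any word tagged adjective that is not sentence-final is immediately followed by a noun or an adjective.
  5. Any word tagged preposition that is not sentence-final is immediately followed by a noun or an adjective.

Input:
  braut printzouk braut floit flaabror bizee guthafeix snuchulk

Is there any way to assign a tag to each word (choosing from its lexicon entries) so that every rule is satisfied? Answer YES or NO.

Candidates per position — 1:braut {adjective,preposition}; 2:printzouk {noun,preposition}; 3:braut {adjective,preposition}; 4:floit {noun,preposition}; 5:flaabror {preposition,noun}; 6:bizee {adjective}; 7:guthafeix {adjective,noun}; 8:snuchulk {preposition}.
Rule 3 cannot be satisfied by any choice of tags from the lexicon.
So there is no consistent tagging.

NO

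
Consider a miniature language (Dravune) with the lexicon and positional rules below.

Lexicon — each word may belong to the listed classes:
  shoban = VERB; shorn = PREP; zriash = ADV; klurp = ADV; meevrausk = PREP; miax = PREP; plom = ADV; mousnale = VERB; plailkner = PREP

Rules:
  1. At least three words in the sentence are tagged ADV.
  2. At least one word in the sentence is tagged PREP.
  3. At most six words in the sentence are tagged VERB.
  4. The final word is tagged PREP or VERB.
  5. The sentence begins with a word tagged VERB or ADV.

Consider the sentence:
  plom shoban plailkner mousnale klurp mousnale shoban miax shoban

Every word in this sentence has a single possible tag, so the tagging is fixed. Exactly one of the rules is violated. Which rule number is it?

1

Fixed tagging: ADV VERB PREP VERB ADV VERB VERB PREP VERB.
Applying the rules: R1 ✗, R2 ✓, R3 ✓, R4 ✓, R5 ✓.
Only rule 1 fails.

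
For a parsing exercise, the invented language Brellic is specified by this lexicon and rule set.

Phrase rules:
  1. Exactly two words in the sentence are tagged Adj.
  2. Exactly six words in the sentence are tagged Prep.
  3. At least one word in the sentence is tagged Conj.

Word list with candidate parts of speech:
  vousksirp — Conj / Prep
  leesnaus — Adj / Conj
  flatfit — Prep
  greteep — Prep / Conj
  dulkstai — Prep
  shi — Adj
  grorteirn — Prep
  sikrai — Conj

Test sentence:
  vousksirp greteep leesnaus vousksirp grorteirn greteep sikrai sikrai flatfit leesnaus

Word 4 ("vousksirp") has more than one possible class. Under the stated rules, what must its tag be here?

Candidates per position — 1:vousksirp {Conj,Prep}; 2:greteep {Prep,Conj}; 3:leesnaus {Adj,Conj}; 4:vousksirp {Conj,Prep}; 5:grorteirn {Prep}; 6:greteep {Prep,Conj}; 7:sikrai {Conj}; 8:sikrai {Conj}; 9:flatfit {Prep}; 10:leesnaus {Adj,Conj}.
At position 1, choosing Conj makes rule 2 impossible to satisfy; hence Prep.
At position 2, choosing Conj makes rule 2 impossible to satisfy; hence Prep.
At position 3, choosing Conj makes rule 1 impossible to satisfy; hence Adj.
At position 4, choosing Conj makes rule 2 impossible to satisfy; hence Prep.
At position 6, choosing Conj makes rule 2 impossible to satisfy; hence Prep.
At position 10, choosing Conj makes rule 1 impossible to satisfy; hence Adj.
The only consistent sequence is: Prep Prep Adj Prep Prep Prep Conj Conj Prep Adj.
Verifying each rule — rule 1 holds; rule 2 holds; rule 3 holds.

Prep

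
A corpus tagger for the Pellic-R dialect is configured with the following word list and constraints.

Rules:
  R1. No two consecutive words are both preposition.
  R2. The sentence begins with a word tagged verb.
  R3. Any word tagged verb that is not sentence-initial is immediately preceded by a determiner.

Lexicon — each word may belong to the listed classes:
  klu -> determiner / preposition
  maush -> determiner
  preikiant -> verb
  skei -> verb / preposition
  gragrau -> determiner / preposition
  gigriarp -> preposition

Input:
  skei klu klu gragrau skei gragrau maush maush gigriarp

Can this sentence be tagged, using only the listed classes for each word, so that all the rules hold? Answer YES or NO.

YES

Candidates per position — 1:skei {verb,preposition}; 2:klu {determiner,preposition}; 3:klu {determiner,preposition}; 4:gragrau {determiner,preposition}; 5:skei {verb,preposition}; 6:gragrau {determiner,preposition}; 7:maush {determiner}; 8:maush {determiner}; 9:gigriarp {preposition}.
One satisfying assignment: verb preposition determiner determiner verb preposition determiner determiner preposition.
Rule-by-rule: rule 1 satisfied; rule 2 satisfied; rule 3 satisfied.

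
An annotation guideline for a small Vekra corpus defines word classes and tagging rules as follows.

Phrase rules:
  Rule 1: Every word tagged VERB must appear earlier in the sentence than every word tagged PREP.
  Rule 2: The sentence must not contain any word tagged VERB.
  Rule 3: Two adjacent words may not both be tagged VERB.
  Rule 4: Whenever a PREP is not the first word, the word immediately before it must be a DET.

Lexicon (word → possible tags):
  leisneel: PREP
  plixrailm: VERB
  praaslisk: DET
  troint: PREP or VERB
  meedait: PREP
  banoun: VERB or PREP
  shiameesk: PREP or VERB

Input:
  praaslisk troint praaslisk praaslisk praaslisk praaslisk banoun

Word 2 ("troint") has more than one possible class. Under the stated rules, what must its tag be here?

PREP

Candidates per position — 1:praaslisk {DET}; 2:troint {PREP,VERB}; 3:praaslisk {DET}; 4:praaslisk {DET}; 5:praaslisk {DET}; 6:praaslisk {DET}; 7:banoun {VERB,PREP}.
If word 2 were VERB, no tagging could satisfy rule 2; so word 2 is PREP.
If word 7 were VERB, no tagging could satisfy rule 1; so word 7 is PREP.
The only consistent sequence is: DET PREP DET DET DET DET PREP.
Rule-by-rule: rule 1 holds; rule 2 holds; rule 3 holds; rule 4 holds.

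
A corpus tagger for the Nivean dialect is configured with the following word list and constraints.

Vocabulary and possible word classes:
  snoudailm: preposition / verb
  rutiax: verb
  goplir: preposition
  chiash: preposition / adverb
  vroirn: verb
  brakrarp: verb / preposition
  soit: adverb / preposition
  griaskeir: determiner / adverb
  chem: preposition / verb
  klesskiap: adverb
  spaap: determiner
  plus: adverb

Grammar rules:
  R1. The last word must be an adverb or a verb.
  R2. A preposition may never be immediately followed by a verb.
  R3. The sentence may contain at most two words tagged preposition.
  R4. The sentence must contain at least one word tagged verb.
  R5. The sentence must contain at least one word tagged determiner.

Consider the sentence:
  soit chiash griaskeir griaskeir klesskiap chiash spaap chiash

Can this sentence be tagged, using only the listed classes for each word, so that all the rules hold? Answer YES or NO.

NO

Candidates per position — 1:soit {adverb,preposition}; 2:chiash {preposition,adverb}; 3:griaskeir {determiner,adverb}; 4:griaskeir {determiner,adverb}; 5:klesskiap {adverb}; 6:chiash {preposition,adverb}; 7:spaap {determiner}; 8:chiash {preposition,adverb}.
Rule 4 cannot be satisfied by any choice of tags from the lexicon.
So there is no consistent tagging.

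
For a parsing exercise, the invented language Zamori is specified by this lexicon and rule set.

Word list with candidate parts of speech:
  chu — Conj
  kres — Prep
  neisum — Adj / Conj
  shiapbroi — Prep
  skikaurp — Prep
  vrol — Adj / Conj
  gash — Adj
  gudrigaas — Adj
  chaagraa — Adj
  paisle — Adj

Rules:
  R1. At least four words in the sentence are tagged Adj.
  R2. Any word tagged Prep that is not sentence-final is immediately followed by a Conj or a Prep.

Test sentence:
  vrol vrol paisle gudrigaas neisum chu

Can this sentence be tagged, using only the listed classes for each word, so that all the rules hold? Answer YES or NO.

YES

Candidates per position — 1:vrol {Adj,Conj}; 2:vrol {Adj,Conj}; 3:paisle {Adj}; 4:gudrigaas {Adj}; 5:neisum {Adj,Conj}; 6:chu {Conj}.
One satisfying assignment: Adj Adj Adj Adj Adj Conj.
Check: rule 1 ok; rule 2 ok.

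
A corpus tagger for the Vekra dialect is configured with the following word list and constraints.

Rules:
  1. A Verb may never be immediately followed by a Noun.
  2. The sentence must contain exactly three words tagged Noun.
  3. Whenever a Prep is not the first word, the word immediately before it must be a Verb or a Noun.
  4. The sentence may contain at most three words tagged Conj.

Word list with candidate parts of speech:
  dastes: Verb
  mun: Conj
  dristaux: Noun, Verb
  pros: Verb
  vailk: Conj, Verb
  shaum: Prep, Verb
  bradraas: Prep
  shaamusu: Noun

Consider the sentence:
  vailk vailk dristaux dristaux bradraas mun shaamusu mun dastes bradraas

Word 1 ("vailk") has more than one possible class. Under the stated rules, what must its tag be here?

Candidates per position — 1:vailk {Conj,Verb}; 2:vailk {Conj,Verb}; 3:dristaux {Noun,Verb}; 4:dristaux {Noun,Verb}; 5:bradraas {Prep}; 6:mun {Conj}; 7:shaamusu {Noun}; 8:mun {Conj}; 9:dastes {Verb}; 10:bradraas {Prep}.
Position 3: tagging it Verb would leave rule 2 unsatisfiable, so it must be Noun.
Position 4: tagging it Verb would leave rule 2 unsatisfiable, so it must be Noun.
Position 2: tagging it Verb would leave rule 1 unsatisfiable, so it must be Conj.
Position 1: tagging it Conj would leave rule 4 unsatisfiable, so it must be Verb.
The unique satisfying tagging is: Verb Conj Noun Noun Prep Conj Noun Conj Verb Prep.
Rule-by-rule: rule 1 satisfied; rule 2 satisfied; rule 3 satisfied; rule 4 satisfied.

Verb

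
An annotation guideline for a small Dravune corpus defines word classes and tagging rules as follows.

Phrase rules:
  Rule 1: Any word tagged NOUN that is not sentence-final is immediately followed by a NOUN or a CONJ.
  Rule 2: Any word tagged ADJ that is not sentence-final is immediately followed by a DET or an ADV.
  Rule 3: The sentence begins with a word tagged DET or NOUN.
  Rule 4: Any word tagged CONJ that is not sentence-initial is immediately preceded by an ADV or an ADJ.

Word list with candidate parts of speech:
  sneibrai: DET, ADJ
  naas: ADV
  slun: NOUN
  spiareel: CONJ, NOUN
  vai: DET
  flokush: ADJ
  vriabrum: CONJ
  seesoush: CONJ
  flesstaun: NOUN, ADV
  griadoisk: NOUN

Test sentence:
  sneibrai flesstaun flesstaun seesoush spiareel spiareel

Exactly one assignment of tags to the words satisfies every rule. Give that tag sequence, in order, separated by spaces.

Candidates per position — 1:sneibrai {DET,ADJ}; 2:flesstaun {NOUN,ADV}; 3:flesstaun {NOUN,ADV}; 4:seesoush {CONJ}; 5:spiareel {CONJ,NOUN}; 6:spiareel {CONJ,NOUN}.
Position 1: ADJ is ruled out by rule 3; that leaves DET.
Position 3: NOUN is ruled out by rule 4; that leaves ADV.
Position 5: CONJ is ruled out by rule 4; that leaves NOUN.
Position 6: CONJ is ruled out by rule 4; that leaves NOUN.
Position 2: NOUN is ruled out by rule 1; that leaves ADV.
So the tagging must be: DET ADV ADV CONJ NOUN NOUN.
Verifying each rule — rule 1 satisfied; rule 2 satisfied; rule 3 satisfied; rule 4 satisfied.

DET ADV ADV CONJ NOUN NOUN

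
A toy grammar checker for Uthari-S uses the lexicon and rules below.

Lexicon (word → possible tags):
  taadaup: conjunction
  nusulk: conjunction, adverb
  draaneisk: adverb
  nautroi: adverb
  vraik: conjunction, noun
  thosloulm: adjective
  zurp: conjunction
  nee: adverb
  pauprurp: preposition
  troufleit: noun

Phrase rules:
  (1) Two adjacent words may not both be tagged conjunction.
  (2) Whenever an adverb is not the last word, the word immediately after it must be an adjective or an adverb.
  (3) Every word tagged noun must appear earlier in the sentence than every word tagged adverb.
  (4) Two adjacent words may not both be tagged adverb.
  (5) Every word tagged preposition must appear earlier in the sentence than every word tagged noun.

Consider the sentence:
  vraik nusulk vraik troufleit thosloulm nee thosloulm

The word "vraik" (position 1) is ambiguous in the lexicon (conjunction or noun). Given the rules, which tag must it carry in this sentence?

Candidates per position — 1:vraik {conjunction,noun}; 2:nusulk {conjunction,adverb}; 3:vraik {conjunction,noun}; 4:troufleit {noun}; 5:thosloulm {adjective}; 6:nee {adverb}; 7:thosloulm {adjective}.
Position 2: adverb is ruled out by rule 2; that leaves conjunction.
Position 3: conjunction is ruled out by rule 1; that leaves noun.
Position 1: conjunction is ruled out by rule 1; that leaves noun.
The only consistent sequence is: noun conjunction noun noun adjective adverb adjective.
Rule-by-rule: rule 1 satisfied; rule 2 satisfied; rule 3 satisfied; rule 4 satisfied; rule 5 satisfied.

noun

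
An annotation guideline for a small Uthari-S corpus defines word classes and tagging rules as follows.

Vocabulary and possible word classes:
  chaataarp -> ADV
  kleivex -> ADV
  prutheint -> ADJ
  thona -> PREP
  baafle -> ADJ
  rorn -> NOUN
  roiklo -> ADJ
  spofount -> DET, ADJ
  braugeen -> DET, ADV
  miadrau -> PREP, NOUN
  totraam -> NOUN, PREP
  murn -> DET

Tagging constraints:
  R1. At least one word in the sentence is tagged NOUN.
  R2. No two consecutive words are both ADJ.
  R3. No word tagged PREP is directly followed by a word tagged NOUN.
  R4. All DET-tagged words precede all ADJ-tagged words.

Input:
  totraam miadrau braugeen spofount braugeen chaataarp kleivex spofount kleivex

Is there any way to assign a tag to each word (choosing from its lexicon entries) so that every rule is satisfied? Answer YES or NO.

YES

Candidates per position — 1:totraam {NOUN,PREP}; 2:miadrau {PREP,NOUN}; 3:braugeen {DET,ADV}; 4:spofount {DET,ADJ}; 5:braugeen {DET,ADV}; 6:chaataarp {ADV}; 7:kleivex {ADV}; 8:spofount {DET,ADJ}; 9:kleivex {ADV}.
One satisfying assignment: NOUN NOUN ADV DET DET ADV ADV ADJ ADV.
Verifying each rule — rule 1 satisfied; rule 2 satisfied; rule 3 satisfied; rule 4 satisfied.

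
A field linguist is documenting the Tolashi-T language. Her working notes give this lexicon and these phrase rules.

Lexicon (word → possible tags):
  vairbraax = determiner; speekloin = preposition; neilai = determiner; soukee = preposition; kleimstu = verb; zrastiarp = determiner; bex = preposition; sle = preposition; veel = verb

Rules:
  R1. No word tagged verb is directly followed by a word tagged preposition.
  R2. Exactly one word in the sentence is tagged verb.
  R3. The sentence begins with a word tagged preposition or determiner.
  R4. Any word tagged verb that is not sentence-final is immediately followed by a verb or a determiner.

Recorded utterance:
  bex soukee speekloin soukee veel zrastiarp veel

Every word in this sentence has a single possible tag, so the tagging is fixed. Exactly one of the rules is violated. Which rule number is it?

2

Fixed tagging: preposition preposition preposition preposition verb determiner verb.
Rule check: R1 holds, R2 violated, R3 holds, R4 holds.
Only rule 2 fails.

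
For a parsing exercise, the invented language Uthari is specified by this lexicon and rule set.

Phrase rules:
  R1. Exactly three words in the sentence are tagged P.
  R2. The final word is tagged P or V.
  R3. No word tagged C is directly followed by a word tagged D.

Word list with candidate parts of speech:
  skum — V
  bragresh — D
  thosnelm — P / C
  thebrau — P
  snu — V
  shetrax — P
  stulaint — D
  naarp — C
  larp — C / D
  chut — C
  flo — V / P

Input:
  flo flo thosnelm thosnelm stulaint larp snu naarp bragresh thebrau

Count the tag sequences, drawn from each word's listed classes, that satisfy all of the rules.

0

Candidates per position — 1:flo {V,P}; 2:flo {V,P}; 3:thosnelm {P,C}; 4:thosnelm {P,C}; 5:stulaint {D}; 6:larp {C,D}; 7:snu {V}; 8:naarp {C}; 9:bragresh {D}; 10:thebrau {P}.
There are 32 candidate sequences in total.
Rule 3 cannot be satisfied by any choice of tags from the lexicon.
So there is no consistent tagging.
Count = 0.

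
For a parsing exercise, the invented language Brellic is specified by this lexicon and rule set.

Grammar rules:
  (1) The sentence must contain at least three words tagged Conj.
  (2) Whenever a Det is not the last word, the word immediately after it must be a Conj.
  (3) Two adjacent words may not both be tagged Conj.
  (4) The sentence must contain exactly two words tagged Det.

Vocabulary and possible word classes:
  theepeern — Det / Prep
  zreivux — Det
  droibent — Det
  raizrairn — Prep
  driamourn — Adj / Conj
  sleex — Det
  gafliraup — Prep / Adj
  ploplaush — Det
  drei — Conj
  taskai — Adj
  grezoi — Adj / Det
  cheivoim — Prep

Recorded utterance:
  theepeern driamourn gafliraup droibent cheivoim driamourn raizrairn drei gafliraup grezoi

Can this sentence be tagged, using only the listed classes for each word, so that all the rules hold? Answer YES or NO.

NO

Candidates per position — 1:theepeern {Det,Prep}; 2:driamourn {Adj,Conj}; 3:gafliraup {Prep,Adj}; 4:droibent {Det}; 5:cheivoim {Prep}; 6:driamourn {Adj,Conj}; 7:raizrairn {Prep}; 8:drei {Conj}; 9:gafliraup {Prep,Adj}; 10:grezoi {Adj,Det}.
Rule 2 cannot be satisfied by any choice of tags from the lexicon.
So there is no consistent tagging.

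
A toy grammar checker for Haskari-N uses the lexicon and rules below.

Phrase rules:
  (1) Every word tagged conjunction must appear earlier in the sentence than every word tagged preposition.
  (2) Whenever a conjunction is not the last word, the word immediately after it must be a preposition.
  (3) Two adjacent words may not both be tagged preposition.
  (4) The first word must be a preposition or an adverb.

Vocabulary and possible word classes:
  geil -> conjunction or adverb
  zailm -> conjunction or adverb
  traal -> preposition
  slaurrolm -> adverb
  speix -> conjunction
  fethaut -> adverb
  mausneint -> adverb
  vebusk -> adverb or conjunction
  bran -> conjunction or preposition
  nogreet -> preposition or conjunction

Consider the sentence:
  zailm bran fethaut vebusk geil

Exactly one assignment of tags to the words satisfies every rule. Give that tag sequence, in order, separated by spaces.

Candidates per position — 1:zailm {conjunction,adverb}; 2:bran {conjunction,preposition}; 3:fethaut {adverb}; 4:vebusk {adverb,conjunction}; 5:geil {conjunction,adverb}.
Word 1 cannot be conjunction — rule 4 would then fail for every completion. It is adverb.
Word 2 cannot be conjunction — rule 2 would then fail for every completion. It is preposition.
Word 4 cannot be conjunction — rule 1 would then fail for every completion. It is adverb.
Word 5 cannot be conjunction — rule 1 would then fail for every completion. It is adverb.
So the tagging must be: adverb preposition adverb adverb adverb.
Check: rule 1 ok; rule 2 ok; rule 3 ok; rule 4 ok.

adverb preposition adverb adverb adverb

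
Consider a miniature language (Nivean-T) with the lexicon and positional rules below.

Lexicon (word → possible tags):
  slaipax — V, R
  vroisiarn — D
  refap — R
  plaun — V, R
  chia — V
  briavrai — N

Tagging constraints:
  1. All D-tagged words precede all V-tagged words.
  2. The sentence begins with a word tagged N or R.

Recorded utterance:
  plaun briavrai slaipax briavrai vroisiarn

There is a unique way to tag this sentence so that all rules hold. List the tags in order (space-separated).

R N R N D

Candidates per position — 1:plaun {V,R}; 2:briavrai {N}; 3:slaipax {V,R}; 4:briavrai {N}; 5:vroisiarn {D}.
At position 1, choosing V makes rule 1 impossible to satisfy; hence R.
At position 3, choosing V makes rule 1 impossible to satisfy; hence R.
The only consistent sequence is: R N R N D.
Checking: rule 1 holds; rule 2 holds.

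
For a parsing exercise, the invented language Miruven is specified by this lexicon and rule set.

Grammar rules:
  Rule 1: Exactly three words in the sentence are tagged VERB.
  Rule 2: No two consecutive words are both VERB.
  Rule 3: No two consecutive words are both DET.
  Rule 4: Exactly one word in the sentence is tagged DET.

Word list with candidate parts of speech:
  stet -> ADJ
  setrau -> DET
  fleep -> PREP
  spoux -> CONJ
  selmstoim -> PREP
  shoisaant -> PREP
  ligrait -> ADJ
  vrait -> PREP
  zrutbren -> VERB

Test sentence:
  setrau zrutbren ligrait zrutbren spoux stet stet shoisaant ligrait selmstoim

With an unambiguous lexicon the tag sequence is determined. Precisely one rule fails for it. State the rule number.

1

Fixed tagging: DET VERB ADJ VERB CONJ ADJ ADJ PREP ADJ PREP.
Applying the rules: R1 fails, R2 ok, R3 ok, R4 ok.
Only rule 1 fails.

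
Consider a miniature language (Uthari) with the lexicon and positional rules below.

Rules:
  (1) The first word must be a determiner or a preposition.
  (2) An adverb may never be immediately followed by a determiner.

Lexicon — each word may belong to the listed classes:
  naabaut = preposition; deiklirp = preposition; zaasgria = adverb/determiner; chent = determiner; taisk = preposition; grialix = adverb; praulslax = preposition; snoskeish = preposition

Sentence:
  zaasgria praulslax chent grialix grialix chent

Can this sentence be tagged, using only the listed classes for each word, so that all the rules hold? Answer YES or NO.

Candidates per position — 1:zaasgria {adverb,determiner}; 2:praulslax {preposition}; 3:chent {determiner}; 4:grialix {adverb}; 5:grialix {adverb}; 6:chent {determiner}.
Rule 2 cannot be satisfied by any choice of tags from the lexicon.
So there is no consistent tagging.

NO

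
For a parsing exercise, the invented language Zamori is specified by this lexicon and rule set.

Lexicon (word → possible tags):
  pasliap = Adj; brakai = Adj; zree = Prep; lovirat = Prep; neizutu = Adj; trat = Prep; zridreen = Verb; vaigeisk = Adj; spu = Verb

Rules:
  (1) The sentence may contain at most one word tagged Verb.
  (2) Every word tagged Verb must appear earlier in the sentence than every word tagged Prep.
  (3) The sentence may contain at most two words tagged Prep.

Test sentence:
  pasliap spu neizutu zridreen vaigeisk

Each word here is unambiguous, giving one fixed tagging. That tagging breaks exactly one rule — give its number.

1

Fixed tagging: Adj Verb Adj Verb Adj.
Applying the rules: R1 fails, R2 ok, R3 ok.
Only rule 1 fails.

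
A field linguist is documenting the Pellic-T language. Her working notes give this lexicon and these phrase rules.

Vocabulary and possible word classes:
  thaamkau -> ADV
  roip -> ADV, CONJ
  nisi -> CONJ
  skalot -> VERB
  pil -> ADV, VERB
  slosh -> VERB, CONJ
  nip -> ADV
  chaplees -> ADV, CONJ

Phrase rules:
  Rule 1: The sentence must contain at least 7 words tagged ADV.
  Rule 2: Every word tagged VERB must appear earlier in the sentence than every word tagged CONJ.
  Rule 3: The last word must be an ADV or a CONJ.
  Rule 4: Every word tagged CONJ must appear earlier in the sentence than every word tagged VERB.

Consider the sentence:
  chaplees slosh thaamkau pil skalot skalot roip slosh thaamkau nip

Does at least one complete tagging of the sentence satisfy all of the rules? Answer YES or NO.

NO

Candidates per position — 1:chaplees {ADV,CONJ}; 2:slosh {VERB,CONJ}; 3:thaamkau {ADV}; 4:pil {ADV,VERB}; 5:skalot {VERB}; 6:skalot {VERB}; 7:roip {ADV,CONJ}; 8:slosh {VERB,CONJ}; 9:thaamkau {ADV}; 10:nip {ADV}.
Rule 1 cannot be satisfied by any choice of tags from the lexicon.
So there is no consistent tagging.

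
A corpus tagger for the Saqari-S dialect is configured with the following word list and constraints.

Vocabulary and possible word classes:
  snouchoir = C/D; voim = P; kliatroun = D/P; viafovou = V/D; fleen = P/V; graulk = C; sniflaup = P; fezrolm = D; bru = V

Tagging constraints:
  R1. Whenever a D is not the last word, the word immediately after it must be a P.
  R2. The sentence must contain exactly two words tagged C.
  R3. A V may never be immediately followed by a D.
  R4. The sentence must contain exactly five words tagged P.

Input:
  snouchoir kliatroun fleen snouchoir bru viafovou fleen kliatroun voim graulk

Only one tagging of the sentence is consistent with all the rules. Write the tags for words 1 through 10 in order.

D P P C V V P P P C

Candidates per position — 1:snouchoir {C,D}; 2:kliatroun {D,P}; 3:fleen {P,V}; 4:snouchoir {C,D}; 5:bru {V}; 6:viafovou {V,D}; 7:fleen {P,V}; 8:kliatroun {D,P}; 9:voim {P}; 10:graulk {C}.
Word 2 cannot be D — rule 4 would then fail for every completion. It is P.
Word 3 cannot be V — rule 4 would then fail for every completion. It is P.
Word 4 cannot be D — rule 1 would then fail for every completion. It is C.
Word 6 cannot be D — rule 3 would then fail for every completion. It is V.
Word 7 cannot be V — rule 4 would then fail for every completion. It is P.
Word 8 cannot be D — rule 4 would then fail for every completion. It is P.
Word 1 cannot be C — rule 2 would then fail for every completion. It is D.
So the tagging must be: D P P C V V P P P C.
Checking: rule 1 satisfied; rule 2 satisfied; rule 3 satisfied; rule 4 satisfied.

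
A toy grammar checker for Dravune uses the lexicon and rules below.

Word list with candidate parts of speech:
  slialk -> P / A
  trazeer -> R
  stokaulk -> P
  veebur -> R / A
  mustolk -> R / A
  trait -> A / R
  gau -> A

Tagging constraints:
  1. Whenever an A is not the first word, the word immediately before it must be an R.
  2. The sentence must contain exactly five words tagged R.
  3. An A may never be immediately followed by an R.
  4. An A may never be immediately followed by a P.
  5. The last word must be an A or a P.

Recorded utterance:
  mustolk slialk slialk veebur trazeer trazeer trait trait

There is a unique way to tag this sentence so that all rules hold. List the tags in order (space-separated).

R P P R R R R A

Candidates per position — 1:mustolk {R,A}; 2:slialk {P,A}; 3:slialk {P,A}; 4:veebur {R,A}; 5:trazeer {R}; 6:trazeer {R}; 7:trait {A,R}; 8:trait {A,R}.
Position 3: tagging it A would leave rule 1 unsatisfiable, so it must be P.
Position 4: tagging it A would leave rule 1 unsatisfiable, so it must be R.
Position 8: tagging it R would leave rule 5 unsatisfiable, so it must be A.
Position 1: tagging it A would leave rule 2 unsatisfiable, so it must be R.
Position 2: tagging it A would leave rule 4 unsatisfiable, so it must be P.
Position 7: tagging it A would leave rule 1 unsatisfiable, so it must be R.
The unique satisfying tagging is: R P P R R R R A.
Verifying each rule — rule 1 satisfied; rule 2 satisfied; rule 3 satisfied; rule 4 satisfied; rule 5 satisfied.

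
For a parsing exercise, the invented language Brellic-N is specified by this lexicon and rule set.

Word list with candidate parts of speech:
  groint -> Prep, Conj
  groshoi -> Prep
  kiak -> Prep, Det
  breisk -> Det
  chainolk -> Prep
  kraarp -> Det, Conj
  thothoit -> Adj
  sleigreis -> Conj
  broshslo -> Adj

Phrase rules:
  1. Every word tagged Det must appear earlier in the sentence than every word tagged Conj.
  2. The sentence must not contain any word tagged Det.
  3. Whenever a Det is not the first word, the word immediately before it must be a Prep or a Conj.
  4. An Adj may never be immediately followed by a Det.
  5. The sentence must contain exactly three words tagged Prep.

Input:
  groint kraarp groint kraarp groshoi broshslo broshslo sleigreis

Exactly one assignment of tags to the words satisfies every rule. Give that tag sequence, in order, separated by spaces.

Prep Conj Prep Conj Prep Adj Adj Conj

Candidates per position — 1:groint {Prep,Conj}; 2:kraarp {Det,Conj}; 3:groint {Prep,Conj}; 4:kraarp {Det,Conj}; 5:groshoi {Prep}; 6:broshslo {Adj}; 7:broshslo {Adj}; 8:sleigreis {Conj}.
Word 1 cannot be Conj — rule 5 would then fail for every completion. It is Prep.
Word 2 cannot be Det — rule 2 would then fail for every completion. It is Conj.
Word 3 cannot be Conj — rule 5 would then fail for every completion. It is Prep.
Word 4 cannot be Det — rule 1 would then fail for every completion. It is Conj.
That leaves exactly one tagging: Prep Conj Prep Conj Prep Adj Adj Conj.
Verifying each rule — rule 1 ✓; rule 2 ✓; rule 3 ✓; rule 4 ✓; rule 5 ✓.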